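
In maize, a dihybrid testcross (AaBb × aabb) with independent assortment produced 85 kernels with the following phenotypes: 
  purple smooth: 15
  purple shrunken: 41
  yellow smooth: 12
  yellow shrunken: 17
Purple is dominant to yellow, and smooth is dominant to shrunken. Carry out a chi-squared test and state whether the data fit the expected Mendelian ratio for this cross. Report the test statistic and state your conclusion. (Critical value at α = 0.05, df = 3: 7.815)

25.071; not consistent

A dihybrid testcross with independent assortment gives a 1:1:1:1 ratio.
Expected counts for N = 85 under a 1:1:1:1 ratio (total parts = 4):
  purple smooth: 85 × 1/4 = 21.25
  purple shrunken: 85 × 1/4 = 21.25
  yellow smooth: 85 × 1/4 = 21.25
  yellow shrunken: 85 × 1/4 = 21.25
χ² = Σ (O − E)² / E
  purple smooth: (15 − 21.25)² / 21.25 = 1.8382
  purple shrunken: (41 − 21.25)² / 21.25 = 18.3559
  yellow smooth: (12 − 21.25)² / 21.25 = 4.0265
  yellow shrunken: (17 − 21.25)² / 21.25 = 0.8500
χ² = 1.8382 + 18.3559 + 4.0265 + 0.8500 = 25.0706 ≈ 25.071
Degrees of freedom = 4 − 1 = 3; critical value at α = 0.05 is 7.815.
Since 25.071 > 7.815, we reject the null hypothesis — the data do not fit the 1:1:1:1 ratio.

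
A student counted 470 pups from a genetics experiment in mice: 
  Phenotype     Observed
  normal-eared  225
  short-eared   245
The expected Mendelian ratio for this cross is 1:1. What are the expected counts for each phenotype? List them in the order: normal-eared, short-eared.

The 1:1 ratio has 2 parts, so with N = 470 the expected counts are:
  normal-eared: 470 × 1/2 = 235
  short-eared: 470 × 1/2 = 235

235, 235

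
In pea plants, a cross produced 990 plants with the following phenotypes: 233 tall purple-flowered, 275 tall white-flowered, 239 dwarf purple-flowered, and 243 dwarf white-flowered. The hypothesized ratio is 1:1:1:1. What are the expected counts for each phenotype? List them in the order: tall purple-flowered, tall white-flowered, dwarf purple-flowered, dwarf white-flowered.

247.5, 247.5, 247.5, 247.5

The 1:1:1:1 ratio has 4 parts, so with N = 990 the expected counts are:
  tall purple-flowered: 990 × 1/4 = 247.5
  tall white-flowered: 990 × 1/4 = 247.5
  dwarf purple-flowered: 990 × 1/4 = 247.5
  dwarf white-flowered: 990 × 1/4 = 247.5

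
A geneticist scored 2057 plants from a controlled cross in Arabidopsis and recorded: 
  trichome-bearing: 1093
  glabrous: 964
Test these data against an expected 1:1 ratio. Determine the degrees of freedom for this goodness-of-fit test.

1

A goodness-of-fit test with 2 phenotype classes has df = 2 − 1 = 1.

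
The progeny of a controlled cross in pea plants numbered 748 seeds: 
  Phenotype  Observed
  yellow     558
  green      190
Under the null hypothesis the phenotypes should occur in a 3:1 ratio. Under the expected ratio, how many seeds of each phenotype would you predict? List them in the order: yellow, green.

561, 187

Total ratio parts = 4. Expected numbers out of 748:
  yellow: 748 × 3/4 = 561
  green: 748 × 1/4 = 187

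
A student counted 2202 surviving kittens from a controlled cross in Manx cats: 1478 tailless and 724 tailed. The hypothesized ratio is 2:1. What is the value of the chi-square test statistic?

0.204

Under the 2:1 hypothesis (Σ ratio = 3, N = 2202):
  tailless: 2202 × 2/3 = 1468
  tailed: 2202 × 1/3 = 734
χ² = Σ (O − E)² / E
  tailless: (1478 − 1468)² / 1468 = 0.0681
  tailed: (724 − 734)² / 734 = 0.1362
χ² = 0.0681 + 0.1362 = 0.2043 ≈ 0.204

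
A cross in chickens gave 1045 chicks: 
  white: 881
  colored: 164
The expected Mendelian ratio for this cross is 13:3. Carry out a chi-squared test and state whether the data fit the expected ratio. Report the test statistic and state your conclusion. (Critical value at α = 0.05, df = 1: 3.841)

Under the 13:3 hypothesis (Σ ratio = 16, N = 1045):
  white: 1045 × 13/16 = 849.0625
  colored: 1045 × 3/16 = 195.9375
χ² = Σ (O − E)² / E
  white: (881 − 849.0625)² / 849.0625 = 1.2013
  colored: (164 − 195.9375)² / 195.9375 = 5.2058
χ² = 1.2013 + 5.2058 = 6.4071 ≈ 6.407
Degrees of freedom = 2 − 1 = 1; critical value at α = 0.05 is 3.841.
Since 6.407 > 3.841, we reject the null hypothesis — the data do not fit the 13:3 ratio.

6.407; not consistent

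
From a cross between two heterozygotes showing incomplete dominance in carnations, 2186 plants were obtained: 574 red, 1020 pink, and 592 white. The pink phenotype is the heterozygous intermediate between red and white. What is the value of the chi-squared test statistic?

With incomplete dominance, a heterozygote × heterozygote cross gives a 1:2:1 phenotypic ratio.
The 1:2:1 ratio has 4 parts, so with N = 2186 the expected counts are:
  red: 2186 × 1/4 = 546.5
  pink: 2186 × 2/4 = 1093
  white: 2186 × 1/4 = 546.5
χ² = Σ (O − E)² / E
  red: (574 − 546.5)² / 546.5 = 1.3838
  pink: (1020 − 1093)² / 1093 = 4.8756
  white: (592 − 546.5)² / 546.5 = 3.7882
χ² = 1.3838 + 4.8756 + 3.7882 = 10.0476 ≈ 10.048

10.048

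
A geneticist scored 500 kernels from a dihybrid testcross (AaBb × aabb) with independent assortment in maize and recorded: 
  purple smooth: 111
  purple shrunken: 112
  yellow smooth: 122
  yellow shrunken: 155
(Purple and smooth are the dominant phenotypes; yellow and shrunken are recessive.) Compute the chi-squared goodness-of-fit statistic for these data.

10.192

A dihybrid testcross with independent assortment gives a 1:1:1:1 ratio.
Under the 1:1:1:1 hypothesis (Σ ratio = 4, N = 500):
  purple smooth: 500 × 1/4 = 125
  purple shrunken: 500 × 1/4 = 125
  yellow smooth: 500 × 1/4 = 125
  yellow shrunken: 500 × 1/4 = 125
χ² = Σ (O − E)² / E
  purple smooth: (111 − 125)² / 125 = 1.5680
  purple shrunken: (112 − 125)² / 125 = 1.3520
  yellow smooth: (122 − 125)² / 125 = 0.0720
  yellow shrunken: (155 − 125)² / 125 = 7.2000
χ² = 1.5680 + 1.3520 + 0.0720 + 7.2000 = 10.192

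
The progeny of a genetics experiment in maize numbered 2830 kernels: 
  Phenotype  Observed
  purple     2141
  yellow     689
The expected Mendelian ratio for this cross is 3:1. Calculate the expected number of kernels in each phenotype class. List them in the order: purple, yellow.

2122.5, 707.5

Expected counts for N = 2830 under a 3:1 ratio (total parts = 4):
  purple: 2830 × 3/4 = 2122.5
  yellow: 2830 × 1/4 = 707.5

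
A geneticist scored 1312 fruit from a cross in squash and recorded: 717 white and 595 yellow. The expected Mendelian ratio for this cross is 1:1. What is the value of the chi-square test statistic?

Total ratio parts = 2. Expected numbers out of 1312:
  white: 1312 × 1/2 = 656
  yellow: 1312 × 1/2 = 656
χ² = Σ (O − E)² / E
  white: (717 − 656)² / 656 = 5.6723
  yellow: (595 − 656)² / 656 = 5.6723
χ² = 5.6723 + 5.6723 = 11.3446 ≈ 11.345

11.345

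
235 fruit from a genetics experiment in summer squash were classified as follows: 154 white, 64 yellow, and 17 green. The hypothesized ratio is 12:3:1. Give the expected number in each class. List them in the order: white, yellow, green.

176.25, 44.0625, 14.6875

The 12:3:1 ratio has 16 parts, so with N = 235 the expected counts are:
  white: 235 × 12/16 = 176.25
  yellow: 235 × 3/16 = 44.0625
  green: 235 × 1/16 = 14.6875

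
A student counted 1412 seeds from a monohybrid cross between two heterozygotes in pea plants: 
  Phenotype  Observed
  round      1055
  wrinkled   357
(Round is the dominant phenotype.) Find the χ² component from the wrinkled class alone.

For a monohybrid cross between heterozygotes with complete dominance, the expected phenotypic ratio is 3:1.
Expected counts for N = 1412 under a 3:1 ratio (total parts = 4):
  round: 1412 × 3/4 = 1059
  wrinkled: 1412 × 1/4 = 353
Contribution of wrinkled: (357 − 353)² / 353 = 0.0453

0.045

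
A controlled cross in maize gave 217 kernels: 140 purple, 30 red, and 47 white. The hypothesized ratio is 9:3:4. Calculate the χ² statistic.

6.412

Expected counts for N = 217 under a 9:3:4 ratio (total parts = 16):
  purple: 217 × 9/16 = 122.0625
  red: 217 × 3/16 = 40.6875
  white: 217 × 4/16 = 54.25
χ² = Σ (O − E)² / E
  purple: (140 − 122.0625)² / 122.0625 = 2.6360
  red: (30 − 40.6875)² / 40.6875 = 2.8073
  white: (47 − 54.25)² / 54.25 = 0.9689
χ² = 2.6360 + 2.8073 + 0.9689 = 6.4122 ≈ 6.412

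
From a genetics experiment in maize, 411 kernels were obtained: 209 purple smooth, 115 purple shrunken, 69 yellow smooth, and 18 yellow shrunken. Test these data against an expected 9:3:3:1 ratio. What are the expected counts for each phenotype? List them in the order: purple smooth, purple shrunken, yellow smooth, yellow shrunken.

Under the 9:3:3:1 hypothesis (Σ ratio = 16, N = 411):
  purple smooth: 411 × 9/16 = 231.1875
  purple shrunken: 411 × 3/16 = 77.0625
  yellow smooth: 411 × 3/16 = 77.0625
  yellow shrunken: 411 × 1/16 = 25.6875

231.1875, 77.0625, 77.0625, 25.6875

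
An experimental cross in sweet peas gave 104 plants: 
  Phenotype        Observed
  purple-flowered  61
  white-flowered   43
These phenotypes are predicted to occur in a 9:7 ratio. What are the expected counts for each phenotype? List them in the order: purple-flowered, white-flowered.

The 9:7 ratio has 16 parts, so with N = 104 the expected counts are:
  purple-flowered: 104 × 9/16 = 58.5
  white-flowered: 104 × 7/16 = 45.5

58.5, 45.5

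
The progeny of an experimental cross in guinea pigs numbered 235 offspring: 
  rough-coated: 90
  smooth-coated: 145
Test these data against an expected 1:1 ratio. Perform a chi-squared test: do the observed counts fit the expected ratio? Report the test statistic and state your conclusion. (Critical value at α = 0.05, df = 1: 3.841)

12.872; not consistent

Under the 1:1 hypothesis (Σ ratio = 2, N = 235):
  rough-coated: 235 × 1/2 = 117.5
  smooth-coated: 235 × 1/2 = 117.5
χ² = Σ (O − E)² / E
  rough-coated: (90 − 117.5)² / 117.5 = 6.4362
  smooth-coated: (145 − 117.5)² / 117.5 = 6.4362
χ² = 6.4362 + 6.4362 = 12.8724 ≈ 12.872
Degrees of freedom = 2 − 1 = 1; critical value at α = 0.05 is 3.841.
Since 12.872 > 3.841, we reject the null hypothesis — the data do not fit the 1:1 ratio.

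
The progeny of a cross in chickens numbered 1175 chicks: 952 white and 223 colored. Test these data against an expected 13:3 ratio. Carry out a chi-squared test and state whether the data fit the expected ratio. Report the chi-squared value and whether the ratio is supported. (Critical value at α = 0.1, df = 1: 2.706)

Total ratio parts = 16. Expected numbers out of 1175:
  white: 1175 × 13/16 = 954.6875
  colored: 1175 × 3/16 = 220.3125
χ² = Σ (O − E)² / E
  white: (952 − 954.6875)² / 954.6875 = 0.0076
  colored: (223 − 220.3125)² / 220.3125 = 0.0328
χ² = 0.0076 + 0.0328 = 0.0404 ≈ 0.040
Degrees of freedom = 2 − 1 = 1; critical value at α = 0.1 is 2.706.
Since 0.040 < 2.706, we fail to reject the null hypothesis — the data are consistent with the 13:3 ratio.

0.040; consistent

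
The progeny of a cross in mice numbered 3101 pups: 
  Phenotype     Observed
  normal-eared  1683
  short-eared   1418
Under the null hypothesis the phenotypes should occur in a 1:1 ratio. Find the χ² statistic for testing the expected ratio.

22.646

Expected counts for N = 3101 under a 1:1 ratio (total parts = 2):
  normal-eared: 3101 × 1/2 = 1550.5
  short-eared: 3101 × 1/2 = 1550.5
χ² = Σ (O − E)² / E
  normal-eared: (1683 − 1550.5)² / 1550.5 = 11.3230
  short-eared: (1418 − 1550.5)² / 1550.5 = 11.3230
χ² = 11.3230 + 11.3230 = 22.646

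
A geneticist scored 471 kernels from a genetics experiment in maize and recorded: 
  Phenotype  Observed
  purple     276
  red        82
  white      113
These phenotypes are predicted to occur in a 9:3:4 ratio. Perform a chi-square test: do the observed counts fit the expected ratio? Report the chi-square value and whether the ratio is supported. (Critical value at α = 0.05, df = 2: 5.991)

Total ratio parts = 16. Expected numbers out of 471:
  purple: 471 × 9/16 = 264.9375
  red: 471 × 3/16 = 88.3125
  white: 471 × 4/16 = 117.75
χ² = Σ (O − E)² / E
  purple: (276 − 264.9375)² / 264.9375 = 0.4619
  red: (82 − 88.3125)² / 88.3125 = 0.4512
  white: (113 − 117.75)² / 117.75 = 0.1916
χ² = 0.4619 + 0.4512 + 0.1916 = 1.1047 ≈ 1.105
Degrees of freedom = 3 − 1 = 2; critical value at α = 0.05 is 5.991.
Since 1.105 < 5.991, we fail to reject the null hypothesis — the data are consistent with the 9:3:4 ratio.

1.105; consistent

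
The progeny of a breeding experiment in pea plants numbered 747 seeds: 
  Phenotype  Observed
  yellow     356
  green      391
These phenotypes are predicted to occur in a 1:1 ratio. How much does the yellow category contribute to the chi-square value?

Expected counts for N = 747 under a 1:1 ratio (total parts = 2):
  yellow: 747 × 1/2 = 373.5
  green: 747 × 1/2 = 373.5
Contribution of yellow: (356 − 373.5)² / 373.5 = 0.8199

0.820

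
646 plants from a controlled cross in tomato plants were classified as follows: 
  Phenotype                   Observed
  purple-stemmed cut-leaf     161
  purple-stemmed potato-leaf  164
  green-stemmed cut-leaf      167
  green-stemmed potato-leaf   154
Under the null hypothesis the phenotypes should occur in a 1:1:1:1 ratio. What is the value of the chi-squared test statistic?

The 1:1:1:1 ratio has 4 parts, so with N = 646 the expected counts are:
  purple-stemmed cut-leaf: 646 × 1/4 = 161.5
  purple-stemmed potato-leaf: 646 × 1/4 = 161.5
  green-stemmed cut-leaf: 646 × 1/4 = 161.5
  green-stemmed potato-leaf: 646 × 1/4 = 161.5
χ² = Σ (O − E)² / E
  purple-stemmed cut-leaf: (161 − 161.5)² / 161.5 = 0.0015
  purple-stemmed potato-leaf: (164 − 161.5)² / 161.5 = 0.0387
  green-stemmed cut-leaf: (167 − 161.5)² / 161.5 = 0.1873
  green-stemmed potato-leaf: (154 − 161.5)² / 161.5 = 0.3483
χ² = 0.0015 + 0.0387 + 0.1873 + 0.3483 = 0.5758 ≈ 0.576

0.576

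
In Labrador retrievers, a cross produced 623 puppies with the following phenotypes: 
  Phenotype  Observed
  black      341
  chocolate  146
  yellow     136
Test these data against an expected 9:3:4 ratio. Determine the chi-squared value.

10.052

Total ratio parts = 16. Expected numbers out of 623:
  black: 623 × 9/16 = 350.4375
  chocolate: 623 × 3/16 = 116.8125
  yellow: 623 × 4/16 = 155.75
χ² = Σ (O − E)² / E
  black: (341 − 350.4375)² / 350.4375 = 0.2542
  chocolate: (146 − 116.8125)² / 116.8125 = 7.2930
  yellow: (136 − 155.75)² / 155.75 = 2.5044
χ² = 0.2542 + 7.2930 + 2.5044 = 10.0516 ≈ 10.052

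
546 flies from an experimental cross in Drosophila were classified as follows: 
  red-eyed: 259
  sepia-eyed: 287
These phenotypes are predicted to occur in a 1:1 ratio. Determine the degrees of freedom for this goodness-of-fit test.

A goodness-of-fit test with 2 phenotype classes has df = 2 − 1 = 1.

1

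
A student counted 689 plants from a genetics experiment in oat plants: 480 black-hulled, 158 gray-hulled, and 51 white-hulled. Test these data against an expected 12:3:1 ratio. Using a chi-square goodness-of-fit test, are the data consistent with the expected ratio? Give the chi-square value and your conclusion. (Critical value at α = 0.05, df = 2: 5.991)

10.503; not consistent

Total ratio parts = 16. Expected numbers out of 689:
  black-hulled: 689 × 12/16 = 516.75
  gray-hulled: 689 × 3/16 = 129.1875
  white-hulled: 689 × 1/16 = 43.0625
χ² = Σ (O − E)² / E
  black-hulled: (480 − 516.75)² / 516.75 = 2.6136
  gray-hulled: (158 − 129.1875)² / 129.1875 = 6.4260
  white-hulled: (51 − 43.0625)² / 43.0625 = 1.4631
χ² = 2.6136 + 6.4260 + 1.4631 = 10.5027 ≈ 10.503
Degrees of freedom = 3 − 1 = 2; critical value at α = 0.05 is 5.991.
Since 10.503 > 5.991, we reject the null hypothesis — the data do not fit the 12:3:1 ratio.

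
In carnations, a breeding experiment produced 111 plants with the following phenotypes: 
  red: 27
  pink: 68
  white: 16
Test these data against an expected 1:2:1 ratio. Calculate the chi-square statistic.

7.811

Expected counts for N = 111 under a 1:2:1 ratio (total parts = 4):
  red: 111 × 1/4 = 27.75
  pink: 111 × 2/4 = 55.5
  white: 111 × 1/4 = 27.75
χ² = Σ (O − E)² / E
  red: (27 − 27.75)² / 27.75 = 0.0203
  pink: (68 − 55.5)² / 55.5 = 2.8153
  white: (16 − 27.75)² / 27.75 = 4.9752
χ² = 0.0203 + 2.8153 + 4.9752 = 7.8108 ≈ 7.811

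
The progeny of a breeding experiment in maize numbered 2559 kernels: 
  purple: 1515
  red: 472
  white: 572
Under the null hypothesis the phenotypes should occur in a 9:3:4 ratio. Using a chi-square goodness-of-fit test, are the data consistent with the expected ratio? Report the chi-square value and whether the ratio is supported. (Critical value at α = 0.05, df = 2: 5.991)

11.269; not consistent

Under the 9:3:4 hypothesis (Σ ratio = 16, N = 2559):
  purple: 2559 × 9/16 = 1439.4375
  red: 2559 × 3/16 = 479.8125
  white: 2559 × 4/16 = 639.75
χ² = Σ (O − E)² / E
  purple: (1515 − 1439.4375)² / 1439.4375 = 3.9666
  red: (472 − 479.8125)² / 479.8125 = 0.1272
  white: (572 − 639.75)² / 639.75 = 7.1748
χ² = 3.9666 + 0.1272 + 7.1748 = 11.2686 ≈ 11.269
Degrees of freedom = 3 − 1 = 2; critical value at α = 0.05 is 5.991.
Since 11.269 > 5.991, we reject the null hypothesis — the data do not fit the 9:3:4 ratio.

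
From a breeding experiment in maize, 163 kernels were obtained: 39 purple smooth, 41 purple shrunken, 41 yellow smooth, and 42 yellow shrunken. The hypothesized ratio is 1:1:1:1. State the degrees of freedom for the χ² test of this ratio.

3

A goodness-of-fit test with 4 phenotype classes has df = 4 − 1 = 3.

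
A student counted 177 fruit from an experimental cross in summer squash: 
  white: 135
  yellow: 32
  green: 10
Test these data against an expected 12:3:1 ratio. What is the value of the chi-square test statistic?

0.183

Expected counts for N = 177 under a 12:3:1 ratio (total parts = 16):
  white: 177 × 12/16 = 132.75
  yellow: 177 × 3/16 = 33.1875
  green: 177 × 1/16 = 11.0625
χ² = Σ (O − E)² / E
  white: (135 − 132.75)² / 132.75 = 0.0381
  yellow: (32 − 33.1875)² / 33.1875 = 0.0425
  green: (10 − 11.0625)² / 11.0625 = 0.1020
χ² = 0.0381 + 0.0425 + 0.1020 = 0.1826 ≈ 0.183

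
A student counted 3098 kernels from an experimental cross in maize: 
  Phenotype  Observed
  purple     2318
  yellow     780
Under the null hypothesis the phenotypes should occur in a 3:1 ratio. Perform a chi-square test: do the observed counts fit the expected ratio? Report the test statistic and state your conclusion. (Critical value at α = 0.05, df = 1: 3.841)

The 3:1 ratio has 4 parts, so with N = 3098 the expected counts are:
  purple: 3098 × 3/4 = 2323.5
  yellow: 3098 × 1/4 = 774.5
χ² = Σ (O − E)² / E
  purple: (2318 − 2323.5)² / 2323.5 = 0.0130
  yellow: (780 − 774.5)² / 774.5 = 0.0391
χ² = 0.0130 + 0.0391 = 0.0521 ≈ 0.052
Degrees of freedom = 2 − 1 = 1; critical value at α = 0.05 is 3.841.
Since 0.052 < 3.841, we fail to reject the null hypothesis — the data are consistent with the 3:1 ratio.

0.052; consistent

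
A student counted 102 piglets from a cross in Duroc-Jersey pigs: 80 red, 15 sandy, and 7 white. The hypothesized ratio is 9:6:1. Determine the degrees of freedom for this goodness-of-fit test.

2

A goodness-of-fit test with 3 phenotype classes has df = 3 − 1 = 2.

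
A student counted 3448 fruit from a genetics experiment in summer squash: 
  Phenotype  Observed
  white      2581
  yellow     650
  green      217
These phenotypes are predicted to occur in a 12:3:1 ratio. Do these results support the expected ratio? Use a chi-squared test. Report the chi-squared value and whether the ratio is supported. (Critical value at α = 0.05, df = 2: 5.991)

Under the 12:3:1 hypothesis (Σ ratio = 16, N = 3448):
  white: 3448 × 12/16 = 2586
  yellow: 3448 × 3/16 = 646.5
  green: 3448 × 1/16 = 215.5
χ² = Σ (O − E)² / E
  white: (2581 − 2586)² / 2586 = 0.0097
  yellow: (650 − 646.5)² / 646.5 = 0.0189
  green: (217 − 215.5)² / 215.5 = 0.0104
χ² = 0.0097 + 0.0189 + 0.0104 = 0.039
Degrees of freedom = 3 − 1 = 2; critical value at α = 0.05 is 5.991.
Since 0.039 < 5.991, we fail to reject the null hypothesis — the data are consistent with the 12:3:1 ratio.

0.039; consistent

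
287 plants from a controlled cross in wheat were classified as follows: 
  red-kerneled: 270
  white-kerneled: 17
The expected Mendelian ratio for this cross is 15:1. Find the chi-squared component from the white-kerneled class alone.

Expected counts for N = 287 under a 15:1 ratio (total parts = 16):
  red-kerneled: 287 × 15/16 = 269.0625
  white-kerneled: 287 × 1/16 = 17.9375
Contribution of white-kerneled: (17 − 17.9375)² / 17.9375 = 0.0490

0.049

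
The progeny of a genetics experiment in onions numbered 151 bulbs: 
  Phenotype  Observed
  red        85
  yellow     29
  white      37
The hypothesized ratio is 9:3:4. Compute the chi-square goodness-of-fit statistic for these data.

0.032

Expected counts for N = 151 under a 9:3:4 ratio (total parts = 16):
  red: 151 × 9/16 = 84.9375
  yellow: 151 × 3/16 = 28.3125
  white: 151 × 4/16 = 37.75
χ² = Σ (O − E)² / E
  red: (85 − 84.9375)² / 84.9375 = 0.0000
  yellow: (29 − 28.3125)² / 28.3125 = 0.0167
  white: (37 − 37.75)² / 37.75 = 0.0149
χ² = 0.0000 + 0.0167 + 0.0149 = 0.0316 ≈ 0.032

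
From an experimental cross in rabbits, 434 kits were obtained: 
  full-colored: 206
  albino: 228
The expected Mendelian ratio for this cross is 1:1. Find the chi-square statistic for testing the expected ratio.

Expected counts for N = 434 under a 1:1 ratio (total parts = 2):
  full-colored: 434 × 1/2 = 217
  albino: 434 × 1/2 = 217
χ² = Σ (O − E)² / E
  full-colored: (206 − 217)² / 217 = 0.5576
  albino: (228 − 217)² / 217 = 0.5576
χ² = 0.5576 + 0.5576 = 1.1152 ≈ 1.115

1.115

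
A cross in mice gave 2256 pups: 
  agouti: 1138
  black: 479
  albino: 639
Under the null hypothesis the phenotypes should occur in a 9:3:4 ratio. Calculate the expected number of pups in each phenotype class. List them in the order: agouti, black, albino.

Under the 9:3:4 hypothesis (Σ ratio = 16, N = 2256):
  agouti: 2256 × 9/16 = 1269
  black: 2256 × 3/16 = 423
  albino: 2256 × 4/16 = 564

1269, 423, 564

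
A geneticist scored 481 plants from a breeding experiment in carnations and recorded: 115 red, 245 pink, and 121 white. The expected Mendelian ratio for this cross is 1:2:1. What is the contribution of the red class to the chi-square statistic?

Expected counts for N = 481 under a 1:2:1 ratio (total parts = 4):
  red: 481 × 1/4 = 120.25
  pink: 481 × 2/4 = 240.5
  white: 481 × 1/4 = 120.25
Contribution of red: (115 − 120.25)² / 120.25 = 0.2292

0.229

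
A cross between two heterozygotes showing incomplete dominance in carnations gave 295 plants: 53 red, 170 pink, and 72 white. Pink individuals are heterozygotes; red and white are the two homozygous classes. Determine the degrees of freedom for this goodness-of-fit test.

2

With incomplete dominance, a heterozygote × heterozygote cross gives a 1:2:1 phenotypic ratio.
A goodness-of-fit test with 3 phenotype classes has df = 3 − 1 = 2.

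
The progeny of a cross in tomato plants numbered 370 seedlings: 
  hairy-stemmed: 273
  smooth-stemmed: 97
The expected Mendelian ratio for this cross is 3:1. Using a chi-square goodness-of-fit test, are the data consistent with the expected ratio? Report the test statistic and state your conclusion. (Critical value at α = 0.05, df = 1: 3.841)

The 3:1 ratio has 4 parts, so with N = 370 the expected counts are:
  hairy-stemmed: 370 × 3/4 = 277.5
  smooth-stemmed: 370 × 1/4 = 92.5
χ² = Σ (O − E)² / E
  hairy-stemmed: (273 − 277.5)² / 277.5 = 0.0730
  smooth-stemmed: (97 − 92.5)² / 92.5 = 0.2189
χ² = 0.0730 + 0.2189 = 0.2919 ≈ 0.292
Degrees of freedom = 2 − 1 = 1; critical value at α = 0.05 is 3.841.
Since 0.292 < 3.841, we fail to reject the null hypothesis — the data are consistent with the 3:1 ratio.

0.292; consistent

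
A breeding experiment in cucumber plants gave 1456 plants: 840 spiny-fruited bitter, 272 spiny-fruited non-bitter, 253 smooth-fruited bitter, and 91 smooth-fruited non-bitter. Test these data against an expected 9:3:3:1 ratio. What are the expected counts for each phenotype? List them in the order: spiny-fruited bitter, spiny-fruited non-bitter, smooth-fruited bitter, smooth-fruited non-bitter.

819, 273, 273, 91

The 9:3:3:1 ratio has 16 parts, so with N = 1456 the expected counts are:
  spiny-fruited bitter: 1456 × 9/16 = 819
  spiny-fruited non-bitter: 1456 × 3/16 = 273
  smooth-fruited bitter: 1456 × 3/16 = 273
  smooth-fruited non-bitter: 1456 × 1/16 = 91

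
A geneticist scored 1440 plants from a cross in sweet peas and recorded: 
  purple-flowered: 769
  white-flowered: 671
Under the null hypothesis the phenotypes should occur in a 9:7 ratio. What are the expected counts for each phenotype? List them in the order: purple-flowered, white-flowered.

The 9:7 ratio has 16 parts, so with N = 1440 the expected counts are:
  purple-flowered: 1440 × 9/16 = 810
  white-flowered: 1440 × 7/16 = 630

810, 630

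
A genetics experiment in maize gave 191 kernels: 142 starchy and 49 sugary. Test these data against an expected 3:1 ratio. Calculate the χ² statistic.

0.044

Under the 3:1 hypothesis (Σ ratio = 4, N = 191):
  starchy: 191 × 3/4 = 143.25
  sugary: 191 × 1/4 = 47.75
χ² = Σ (O − E)² / E
  starchy: (142 − 143.25)² / 143.25 = 0.0109
  sugary: (49 − 47.75)² / 47.75 = 0.0327
χ² = 0.0109 + 0.0327 = 0.0436 ≈ 0.044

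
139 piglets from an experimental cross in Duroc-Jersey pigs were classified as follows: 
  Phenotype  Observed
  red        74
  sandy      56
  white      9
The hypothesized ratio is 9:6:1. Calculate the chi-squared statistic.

0.524

Expected counts for N = 139 under a 9:6:1 ratio (total parts = 16):
  red: 139 × 9/16 = 78.1875
  sandy: 139 × 6/16 = 52.125
  white: 139 × 1/16 = 8.6875
χ² = Σ (O − E)² / E
  red: (74 − 78.1875)² / 78.1875 = 0.2243
  sandy: (56 − 52.125)² / 52.125 = 0.2881
  white: (9 − 8.6875)² / 8.6875 = 0.0112
χ² = 0.2243 + 0.2881 + 0.0112 = 0.5236 ≈ 0.524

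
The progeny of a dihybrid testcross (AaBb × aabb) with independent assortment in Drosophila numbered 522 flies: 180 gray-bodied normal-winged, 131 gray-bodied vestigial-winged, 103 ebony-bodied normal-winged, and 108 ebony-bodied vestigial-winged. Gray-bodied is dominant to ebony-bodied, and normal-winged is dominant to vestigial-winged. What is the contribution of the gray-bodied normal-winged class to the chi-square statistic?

A dihybrid testcross with independent assortment gives a 1:1:1:1 ratio.
The 1:1:1:1 ratio has 4 parts, so with N = 522 the expected counts are:
  gray-bodied normal-winged: 522 × 1/4 = 130.5
  gray-bodied vestigial-winged: 522 × 1/4 = 130.5
  ebony-bodied normal-winged: 522 × 1/4 = 130.5
  ebony-bodied vestigial-winged: 522 × 1/4 = 130.5
Contribution of gray-bodied normal-winged: (180 − 130.5)² / 130.5 = 18.7759

18.776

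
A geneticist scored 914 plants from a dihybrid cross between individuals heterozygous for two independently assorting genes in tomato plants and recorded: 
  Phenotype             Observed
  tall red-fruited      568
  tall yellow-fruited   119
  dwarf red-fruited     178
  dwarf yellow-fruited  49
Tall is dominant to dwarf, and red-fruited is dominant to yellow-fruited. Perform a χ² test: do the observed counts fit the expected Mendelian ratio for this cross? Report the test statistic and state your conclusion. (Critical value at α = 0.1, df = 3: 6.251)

23.064; not consistent

A dihybrid F₂ with independent assortment and complete dominance at both loci gives a 9:3:3:1 phenotypic ratio.
Total ratio parts = 16. Expected numbers out of 914:
  tall red-fruited: 914 × 9/16 = 514.125
  tall yellow-fruited: 914 × 3/16 = 171.375
  dwarf red-fruited: 914 × 3/16 = 171.375
  dwarf yellow-fruited: 914 × 1/16 = 57.125
χ² = Σ (O − E)² / E
  tall red-fruited: (568 − 514.125)² / 514.125 = 5.6455
  tall yellow-fruited: (119 − 171.375)² / 171.375 = 16.0067
  dwarf red-fruited: (178 − 171.375)² / 171.375 = 0.2561
  dwarf yellow-fruited: (49 − 57.125)² / 57.125 = 1.1556
χ² = 5.6455 + 16.0067 + 0.2561 + 1.1556 = 23.0639 ≈ 23.064
Degrees of freedom = 4 − 1 = 3; critical value at α = 0.1 is 6.251.
Since 23.064 > 6.251, we reject the null hypothesis — the data do not fit the 9:3:3:1 ratio.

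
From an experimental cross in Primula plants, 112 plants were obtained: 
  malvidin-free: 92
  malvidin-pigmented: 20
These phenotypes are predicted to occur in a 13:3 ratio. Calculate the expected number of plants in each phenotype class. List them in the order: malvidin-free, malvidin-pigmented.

Under the 13:3 hypothesis (Σ ratio = 16, N = 112):
  malvidin-free: 112 × 13/16 = 91
  malvidin-pigmented: 112 × 3/16 = 21

91, 21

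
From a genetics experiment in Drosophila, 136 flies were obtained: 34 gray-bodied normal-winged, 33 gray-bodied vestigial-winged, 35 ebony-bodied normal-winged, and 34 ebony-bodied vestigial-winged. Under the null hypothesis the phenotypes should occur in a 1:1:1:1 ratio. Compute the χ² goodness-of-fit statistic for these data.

0.059

Expected counts for N = 136 under a 1:1:1:1 ratio (total parts = 4):
  gray-bodied normal-winged: 136 × 1/4 = 34
  gray-bodied vestigial-winged: 136 × 1/4 = 34
  ebony-bodied normal-winged: 136 × 1/4 = 34
  ebony-bodied vestigial-winged: 136 × 1/4 = 34
χ² = Σ (O − E)² / E
  gray-bodied normal-winged: (34 − 34)² / 34 = 0.0000
  gray-bodied vestigial-winged: (33 − 34)² / 34 = 0.0294
  ebony-bodied normal-winged: (35 − 34)² / 34 = 0.0294
  ebony-bodied vestigial-winged: (34 − 34)² / 34 = 0.0000
χ² = 0.0000 + 0.0294 + 0.0294 + 0.0000 = 0.0588 ≈ 0.059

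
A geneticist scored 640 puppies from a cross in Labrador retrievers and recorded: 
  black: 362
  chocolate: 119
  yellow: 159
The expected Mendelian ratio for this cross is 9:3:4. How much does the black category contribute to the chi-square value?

0.011

Expected counts for N = 640 under a 9:3:4 ratio (total parts = 16):
  black: 640 × 9/16 = 360
  chocolate: 640 × 3/16 = 120
  yellow: 640 × 4/16 = 160
Contribution of black: (362 − 360)² / 360 = 0.0111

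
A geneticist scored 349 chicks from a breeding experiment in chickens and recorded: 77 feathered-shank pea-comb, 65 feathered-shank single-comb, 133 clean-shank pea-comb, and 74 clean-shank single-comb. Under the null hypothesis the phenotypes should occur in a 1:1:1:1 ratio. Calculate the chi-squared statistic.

32.880

The 1:1:1:1 ratio has 4 parts, so with N = 349 the expected counts are:
  feathered-shank pea-comb: 349 × 1/4 = 87.25
  feathered-shank single-comb: 349 × 1/4 = 87.25
  clean-shank pea-comb: 349 × 1/4 = 87.25
  clean-shank single-comb: 349 × 1/4 = 87.25
χ² = Σ (O − E)² / E
  feathered-shank pea-comb: (77 − 87.25)² / 87.25 = 1.2042
  feathered-shank single-comb: (65 − 87.25)² / 87.25 = 5.6741
  clean-shank pea-comb: (133 − 87.25)² / 87.25 = 23.9893
  clean-shank single-comb: (74 − 87.25)² / 87.25 = 2.0122
χ² = 1.2042 + 5.6741 + 23.9893 + 2.0122 = 32.8798 ≈ 32.880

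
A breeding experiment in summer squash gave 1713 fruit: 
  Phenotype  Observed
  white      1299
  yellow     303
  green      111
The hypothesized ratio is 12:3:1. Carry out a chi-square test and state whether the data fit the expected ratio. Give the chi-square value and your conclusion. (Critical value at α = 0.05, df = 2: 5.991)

Expected counts for N = 1713 under a 12:3:1 ratio (total parts = 16):
  white: 1713 × 12/16 = 1284.75
  yellow: 1713 × 3/16 = 321.1875
  green: 1713 × 1/16 = 107.0625
χ² = Σ (O − E)² / E
  white: (1299 − 1284.75)² / 1284.75 = 0.1581
  yellow: (303 − 321.1875)² / 321.1875 = 1.0299
  green: (111 − 107.0625)² / 107.0625 = 0.1448
χ² = 0.1581 + 1.0299 + 0.1448 = 1.3328 ≈ 1.333
Degrees of freedom = 3 − 1 = 2; critical value at α = 0.05 is 5.991.
Since 1.333 < 5.991, we fail to reject the null hypothesis — the data are consistent with the 12:3:1 ratio.

1.333; consistent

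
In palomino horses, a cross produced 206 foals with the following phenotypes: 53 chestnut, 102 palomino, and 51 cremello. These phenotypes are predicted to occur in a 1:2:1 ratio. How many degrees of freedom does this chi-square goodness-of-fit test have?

2

A goodness-of-fit test with 3 phenotype classes has df = 3 − 1 = 2.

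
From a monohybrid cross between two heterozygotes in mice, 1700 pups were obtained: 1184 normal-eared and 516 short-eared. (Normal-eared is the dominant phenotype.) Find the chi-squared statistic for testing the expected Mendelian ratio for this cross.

25.980

For a monohybrid cross between heterozygotes with complete dominance, the expected phenotypic ratio is 3:1.
Total ratio parts = 4. Expected numbers out of 1700:
  normal-eared: 1700 × 3/4 = 1275
  short-eared: 1700 × 1/4 = 425
χ² = Σ (O − E)² / E
  normal-eared: (1184 − 1275)² / 1275 = 6.4949
  short-eared: (516 − 425)² / 425 = 19.4847
χ² = 6.4949 + 19.4847 = 25.9796 ≈ 25.980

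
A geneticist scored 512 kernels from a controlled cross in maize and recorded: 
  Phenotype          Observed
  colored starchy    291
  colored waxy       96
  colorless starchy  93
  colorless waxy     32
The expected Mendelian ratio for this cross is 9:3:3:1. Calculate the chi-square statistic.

The 9:3:3:1 ratio has 16 parts, so with N = 512 the expected counts are:
  colored starchy: 512 × 9/16 = 288
  colored waxy: 512 × 3/16 = 96
  colorless starchy: 512 × 3/16 = 96
  colorless waxy: 512 × 1/16 = 32
χ² = Σ (O − E)² / E
  colored starchy: (291 − 288)² / 288 = 0.0312
  colored waxy: (96 − 96)² / 96 = 0.0000
  colorless starchy: (93 − 96)² / 96 = 0.0938
  colorless waxy: (32 − 32)² / 32 = 0.0000
χ² = 0.0312 + 0.0000 + 0.0938 + 0.0000 = 0.125

0.125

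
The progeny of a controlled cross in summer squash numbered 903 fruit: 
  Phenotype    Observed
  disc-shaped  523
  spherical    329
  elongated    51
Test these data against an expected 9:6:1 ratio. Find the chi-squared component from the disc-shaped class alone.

The 9:6:1 ratio has 16 parts, so with N = 903 the expected counts are:
  disc-shaped: 903 × 9/16 = 507.9375
  spherical: 903 × 6/16 = 338.625
  elongated: 903 × 1/16 = 56.4375
Contribution of disc-shaped: (523 − 507.9375)² / 507.9375 = 0.4467

0.447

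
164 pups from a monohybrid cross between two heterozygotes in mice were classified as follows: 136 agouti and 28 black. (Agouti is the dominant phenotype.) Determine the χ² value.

5.496

For a monohybrid cross between heterozygotes with complete dominance, the expected phenotypic ratio is 3:1.
Expected counts for N = 164 under a 3:1 ratio (total parts = 4):
  agouti: 164 × 3/4 = 123
  black: 164 × 1/4 = 41
χ² = Σ (O − E)² / E
  agouti: (136 − 123)² / 123 = 1.3740
  black: (28 − 41)² / 41 = 4.1220
χ² = 1.3740 + 4.1220 = 5.496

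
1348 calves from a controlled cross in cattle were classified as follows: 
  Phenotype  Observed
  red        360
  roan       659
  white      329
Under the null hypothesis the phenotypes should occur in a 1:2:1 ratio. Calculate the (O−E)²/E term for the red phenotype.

Under the 1:2:1 hypothesis (Σ ratio = 4, N = 1348):
  red: 1348 × 1/4 = 337
  roan: 1348 × 2/4 = 674
  white: 1348 × 1/4 = 337
Contribution of red: (360 − 337)² / 337 = 1.5697

1.570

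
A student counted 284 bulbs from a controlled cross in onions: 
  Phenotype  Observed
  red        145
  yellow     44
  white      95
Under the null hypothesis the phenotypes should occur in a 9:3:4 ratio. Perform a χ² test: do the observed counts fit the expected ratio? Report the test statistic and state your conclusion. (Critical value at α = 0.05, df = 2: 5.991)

11.081; not consistent

Expected counts for N = 284 under a 9:3:4 ratio (total parts = 16):
  red: 284 × 9/16 = 159.75
  yellow: 284 × 3/16 = 53.25
  white: 284 × 4/16 = 71
χ² = Σ (O − E)² / E
  red: (145 − 159.75)² / 159.75 = 1.3619
  yellow: (44 − 53.25)² / 53.25 = 1.6068
  white: (95 − 71)² / 71 = 8.1127
χ² = 1.3619 + 1.6068 + 8.1127 = 11.0814 ≈ 11.081
Degrees of freedom = 3 − 1 = 2; critical value at α = 0.05 is 5.991.
Since 11.081 > 5.991, we reject the null hypothesis — the data do not fit the 9:3:4 ratio.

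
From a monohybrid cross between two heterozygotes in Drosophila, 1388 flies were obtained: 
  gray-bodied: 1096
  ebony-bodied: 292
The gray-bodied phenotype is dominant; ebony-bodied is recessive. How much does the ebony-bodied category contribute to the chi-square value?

For a monohybrid cross between heterozygotes with complete dominance, the expected phenotypic ratio is 3:1.
The 3:1 ratio has 4 parts, so with N = 1388 the expected counts are:
  gray-bodied: 1388 × 3/4 = 1041
  ebony-bodied: 1388 × 1/4 = 347
Contribution of ebony-bodied: (292 − 347)² / 347 = 8.7176

8.718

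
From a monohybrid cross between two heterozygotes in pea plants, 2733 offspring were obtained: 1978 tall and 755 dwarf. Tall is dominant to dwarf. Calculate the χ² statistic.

For a monohybrid cross between heterozygotes with complete dominance, the expected phenotypic ratio is 3:1.
Total ratio parts = 4. Expected numbers out of 2733:
  tall: 2733 × 3/4 = 2049.75
  dwarf: 2733 × 1/4 = 683.25
χ² = Σ (O − E)² / E
  tall: (1978 − 2049.75)² / 2049.75 = 2.5116
  dwarf: (755 − 683.25)² / 683.25 = 7.5347
χ² = 2.5116 + 7.5347 = 10.0463 ≈ 10.046

10.046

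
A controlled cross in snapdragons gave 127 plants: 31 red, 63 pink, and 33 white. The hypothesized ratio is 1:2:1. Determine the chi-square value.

0.071

Expected counts for N = 127 under a 1:2:1 ratio (total parts = 4):
  red: 127 × 1/4 = 31.75
  pink: 127 × 2/4 = 63.5
  white: 127 × 1/4 = 31.75
χ² = Σ (O − E)² / E
  red: (31 − 31.75)² / 31.75 = 0.0177
  pink: (63 − 63.5)² / 63.5 = 0.0039
  white: (33 − 31.75)² / 31.75 = 0.0492
χ² = 0.0177 + 0.0039 + 0.0492 = 0.0708 ≈ 0.071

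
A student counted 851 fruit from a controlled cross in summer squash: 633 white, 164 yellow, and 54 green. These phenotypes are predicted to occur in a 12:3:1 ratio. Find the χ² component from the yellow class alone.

The 12:3:1 ratio has 16 parts, so with N = 851 the expected counts are:
  white: 851 × 12/16 = 638.25
  yellow: 851 × 3/16 = 159.5625
  green: 851 × 1/16 = 53.1875
Contribution of yellow: (164 − 159.5625)² / 159.5625 = 0.1234

0.123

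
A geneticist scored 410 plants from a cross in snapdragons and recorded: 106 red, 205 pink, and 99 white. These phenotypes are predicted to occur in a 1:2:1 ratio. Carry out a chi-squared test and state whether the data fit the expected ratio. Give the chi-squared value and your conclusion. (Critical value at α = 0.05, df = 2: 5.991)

0.239; consistent

Expected counts for N = 410 under a 1:2:1 ratio (total parts = 4):
  red: 410 × 1/4 = 102.5
  pink: 410 × 2/4 = 205
  white: 410 × 1/4 = 102.5
χ² = Σ (O − E)² / E
  red: (106 − 102.5)² / 102.5 = 0.1195
  pink: (205 − 205)² / 205 = 0.0000
  white: (99 − 102.5)² / 102.5 = 0.1195
χ² = 0.1195 + 0.0000 + 0.1195 = 0.239
Degrees of freedom = 3 − 1 = 2; critical value at α = 0.05 is 5.991.
Since 0.239 < 5.991, we fail to reject the null hypothesis — the data are consistent with the 1:2:1 ratio.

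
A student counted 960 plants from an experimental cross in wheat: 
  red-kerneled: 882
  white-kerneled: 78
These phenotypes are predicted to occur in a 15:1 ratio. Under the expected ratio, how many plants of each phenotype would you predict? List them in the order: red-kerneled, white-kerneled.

900, 60

Expected counts for N = 960 under a 15:1 ratio (total parts = 16):
  red-kerneled: 960 × 15/16 = 900
  white-kerneled: 960 × 1/16 = 60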